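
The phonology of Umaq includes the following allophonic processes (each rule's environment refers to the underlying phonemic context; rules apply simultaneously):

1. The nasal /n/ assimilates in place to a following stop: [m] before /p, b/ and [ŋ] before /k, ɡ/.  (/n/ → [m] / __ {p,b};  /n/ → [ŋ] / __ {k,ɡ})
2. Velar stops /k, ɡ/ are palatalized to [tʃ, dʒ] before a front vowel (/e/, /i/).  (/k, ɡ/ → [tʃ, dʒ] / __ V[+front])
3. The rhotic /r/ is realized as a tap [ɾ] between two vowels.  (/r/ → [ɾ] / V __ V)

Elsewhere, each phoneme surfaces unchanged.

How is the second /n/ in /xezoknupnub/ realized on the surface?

/n/ — between /p/ and /u/; rule 1 does not apply here → [n].

[n]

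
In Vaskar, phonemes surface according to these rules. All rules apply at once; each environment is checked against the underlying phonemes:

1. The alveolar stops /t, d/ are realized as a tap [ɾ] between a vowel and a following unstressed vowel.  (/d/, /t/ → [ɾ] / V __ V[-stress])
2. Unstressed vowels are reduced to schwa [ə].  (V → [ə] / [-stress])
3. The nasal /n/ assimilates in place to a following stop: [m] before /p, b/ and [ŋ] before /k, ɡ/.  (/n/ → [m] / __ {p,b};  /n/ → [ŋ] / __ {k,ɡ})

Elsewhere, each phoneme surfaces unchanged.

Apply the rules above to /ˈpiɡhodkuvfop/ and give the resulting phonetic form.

/p/ (word-initial) is unaffected → [p].
/i/ (between /p/ and /ɡ/) fails the environment for rule 2, so it stays [i].
/ɡ/ (between /i/ and /h/): no rule targets it → [ɡ].
/h/ — not in any rule's target class → [h].
Rule 2 applies to /o/ (between /h/ and /d/: in an unstressed syllable) → [ə].
/d/ (between /o/ and /k/) is in the target of rule 1 but the environment (between a vowel and a following unstressed vowel) is not met → [d].
/k/ — not in any rule's target class → [k].
Rule 2 applies to /u/ (between /k/ and /v/: in an unstressed syllable) → [ə].
/v/ (between /u/ and /f/) is unaffected → [v].
/f/ (between /v/ and /o/) is unaffected → [f].
Rule 2 applies to /o/ (between /f/ and /p/: in an unstressed syllable) → [ə].
/p/ (word-final): no rule targets it → [p].

[ˈpiɡhədkəvfəp]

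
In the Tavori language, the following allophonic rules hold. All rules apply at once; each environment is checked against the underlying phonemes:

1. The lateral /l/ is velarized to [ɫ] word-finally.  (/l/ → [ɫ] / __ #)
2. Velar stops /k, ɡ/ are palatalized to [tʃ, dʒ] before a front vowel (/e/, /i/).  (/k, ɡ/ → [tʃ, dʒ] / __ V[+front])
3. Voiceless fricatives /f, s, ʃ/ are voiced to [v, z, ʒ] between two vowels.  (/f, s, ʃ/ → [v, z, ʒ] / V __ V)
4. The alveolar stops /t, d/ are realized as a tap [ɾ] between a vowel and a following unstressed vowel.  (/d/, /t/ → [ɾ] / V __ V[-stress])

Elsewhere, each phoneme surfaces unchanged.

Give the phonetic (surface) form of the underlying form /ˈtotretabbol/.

/t/ — word-initial; rule 4 does not apply here → [t].
/t/ (between /o/ and /r/): rule 4 targets it, but not between a vowel and a following unstressed vowel → unchanged [t].
/t/ (between /e/ and /a/) occurs between a vowel and a following unstressed vowel → [ɾ] by rule 4.
/l/ (word-final) occurs word-finally → [ɫ] by rule 1.

[ˈtotreɾabboɫ]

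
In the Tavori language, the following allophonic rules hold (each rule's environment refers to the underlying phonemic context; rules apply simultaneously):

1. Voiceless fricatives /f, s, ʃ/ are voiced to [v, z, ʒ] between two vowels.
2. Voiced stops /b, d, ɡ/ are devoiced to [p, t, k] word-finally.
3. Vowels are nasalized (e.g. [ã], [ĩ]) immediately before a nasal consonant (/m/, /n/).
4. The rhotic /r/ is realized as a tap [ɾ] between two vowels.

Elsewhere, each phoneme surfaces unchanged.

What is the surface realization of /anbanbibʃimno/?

[ãnbãnbibʃĩmno]

/a/ — word-initial, before a nasal consonant — surfaces as [ã] (rule 3).
/b/ — between /n/ and /a/; rule 2 does not apply here → [b].
Rule 3 applies to /a/ (between /b/ and /n/: before a nasal consonant) → [ã].
/b/ (between /n/ and /i/) is in the target of rule 2 but the environment (word-finally) is not met → [b].
/i/ — between /b/ and /b/; rule 3 does not apply here → [i].
/b/ (between /i/ and /ʃ/) is in the target of rule 2 but the environment (word-finally) is not met → [b].
/ʃ/ — between /b/ and /i/; rule 1 does not apply here → [ʃ].
/i/ (between /ʃ/ and /m/) occurs before a nasal consonant → [ĩ] by rule 3.
/o/ — word-final; rule 3 does not apply here → [o].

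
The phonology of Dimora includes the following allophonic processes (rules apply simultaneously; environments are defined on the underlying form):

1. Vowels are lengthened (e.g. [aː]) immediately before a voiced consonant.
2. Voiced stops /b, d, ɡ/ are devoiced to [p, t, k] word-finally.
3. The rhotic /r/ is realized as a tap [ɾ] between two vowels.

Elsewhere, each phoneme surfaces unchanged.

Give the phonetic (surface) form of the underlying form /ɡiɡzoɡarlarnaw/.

/ɡ/ (word-initial) fails the environment for rule 2, so it stays [ɡ].
Rule 1 applies to /i/ (between /ɡ/ and /ɡ/: before a voiced consonant) → [iː].
/ɡ/ (between /i/ and /z/) is in the target of rule 2 but the environment (word-finally) is not met → [ɡ].
/z/ (between /ɡ/ and /o/) is unaffected → [z].
Rule 1 applies to /o/ (between /z/ and /ɡ/: before a voiced consonant) → [oː].
/ɡ/ (between /o/ and /a/) is in the target of rule 2 but the environment (word-finally) is not met → [ɡ].
/a/ (between /ɡ/ and /r/) occurs before a voiced consonant → [aː] by rule 1.
/r/ (between /a/ and /l/): rule 3 targets it, but not between two vowels → unchanged [r].
/l/ stays [l].
/a/ (between /l/ and /r/) occurs before a voiced consonant → [aː] by rule 1.
/r/ (between /a/ and /n/) fails the environment for rule 3, so it stays [r].
/n/ (between /r/ and /a/): no rule targets it → [n].
/a/ meets the environment for rule 1 (before a voiced consonant) → [aː].
/w/ stays [w].

[ɡiːɡzoːɡaːrlaːrnaːw]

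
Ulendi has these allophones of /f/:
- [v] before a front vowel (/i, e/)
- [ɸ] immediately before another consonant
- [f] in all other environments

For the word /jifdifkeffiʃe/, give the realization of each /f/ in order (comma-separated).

[ɸ], [ɸ], [ɸ], [v]

Occurrence 1 (position 3): immediately before another consonant → [ɸ].
Occurrence 2 (position 6): immediately before another consonant → [ɸ].
Occurrence 3 (position 9): immediately before another consonant → [ɸ].
Occurrence 4 (position 10): before a front vowel (/i, e/) → [v].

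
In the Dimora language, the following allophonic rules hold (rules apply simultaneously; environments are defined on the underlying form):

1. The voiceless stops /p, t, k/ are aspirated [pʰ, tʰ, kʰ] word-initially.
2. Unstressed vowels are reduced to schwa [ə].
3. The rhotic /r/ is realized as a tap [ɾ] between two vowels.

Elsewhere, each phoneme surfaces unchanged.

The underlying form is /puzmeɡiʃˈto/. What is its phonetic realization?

[pʰəzməɡəʃˈto]

/p/ (word-initial): word-initially, so rule 1 applies → [pʰ].
/u/ — between /p/ and /z/, in an unstressed syllable — surfaces as [ə] (rule 2).
/z/ — not in any rule's target class → [z].
/m/ (between /z/ and /e/) is unaffected → [m].
/e/ (between /m/ and /ɡ/) occurs in an unstressed syllable → [ə] by rule 2.
/ɡ/ — not in any rule's target class → [ɡ].
Rule 2 applies to /i/ (between /ɡ/ and /ʃ/: in an unstressed syllable) → [ə].
/ʃ/ (between /i/ and /t/) is unaffected → [ʃ].
/t/ (between /ʃ/ and /o/): rule 1 targets it, but not word-initially → unchanged [t].
/o/ (word-final) is in the target of rule 2 but the environment (in an unstressed syllable) is not met → [o].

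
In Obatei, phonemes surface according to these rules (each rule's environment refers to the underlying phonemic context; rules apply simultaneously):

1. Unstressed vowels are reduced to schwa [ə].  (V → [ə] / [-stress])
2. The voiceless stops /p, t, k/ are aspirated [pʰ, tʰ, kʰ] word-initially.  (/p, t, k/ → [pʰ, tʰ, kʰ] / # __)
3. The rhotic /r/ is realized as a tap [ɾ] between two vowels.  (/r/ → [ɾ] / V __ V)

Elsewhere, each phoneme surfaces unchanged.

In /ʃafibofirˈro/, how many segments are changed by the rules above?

4

Segments that undergo a rule: /a/ → [ə] (rule 1); /i/ → [ə] (rule 1); /o/ → [ə] (rule 1); /i/ → [ə] (rule 1).
All other segments surface unchanged.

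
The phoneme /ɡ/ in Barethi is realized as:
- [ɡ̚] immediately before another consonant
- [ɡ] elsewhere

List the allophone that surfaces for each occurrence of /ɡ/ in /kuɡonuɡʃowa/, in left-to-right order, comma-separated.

[ɡ], [ɡ̚]

Occurrence 1 (position 3): no conditioning environment matches → elsewhere allophone [ɡ].
Occurrence 2 (position 7): immediately before another consonant → [ɡ̚].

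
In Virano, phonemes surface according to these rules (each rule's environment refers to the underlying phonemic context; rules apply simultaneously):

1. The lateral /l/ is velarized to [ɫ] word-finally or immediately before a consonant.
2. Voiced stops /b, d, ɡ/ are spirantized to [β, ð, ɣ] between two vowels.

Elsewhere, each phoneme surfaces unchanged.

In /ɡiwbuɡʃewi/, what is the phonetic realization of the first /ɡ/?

[ɡ]

/ɡ/ (word-initial): rule 2 targets it, but not between two vowels → unchanged [ɡ].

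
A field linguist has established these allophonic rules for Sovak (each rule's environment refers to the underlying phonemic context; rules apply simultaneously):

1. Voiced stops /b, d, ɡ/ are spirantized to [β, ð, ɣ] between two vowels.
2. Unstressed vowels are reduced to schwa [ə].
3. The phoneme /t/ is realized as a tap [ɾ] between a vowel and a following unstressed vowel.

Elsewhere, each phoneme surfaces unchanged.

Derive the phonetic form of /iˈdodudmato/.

Rule 2 applies to /i/ (word-initial: in an unstressed syllable) → [ə].
/d/ (between /i/ and /o/): between two vowels, so rule 1 applies → [ð].
/o/ (between /d/ and /d/) fails the environment for rule 2, so it stays [o].
Rule 1 applies to /d/ (between /o/ and /u/: between two vowels) → [ð].
/u/ — between /d/ and /d/, in an unstressed syllable — surfaces as [ə] (rule 2).
/d/ (between /u/ and /m/): rule 1 targets it, but not between two vowels → unchanged [d].
/m/ (between /d/ and /a/) is unaffected → [m].
Rule 2 applies to /a/ (between /m/ and /t/: in an unstressed syllable) → [ə].
/t/ — between /a/ and /o/, between a vowel and a following unstressed vowel — surfaces as [ɾ] (rule 3).
/o/ meets the environment for rule 2 (in an unstressed syllable) → [ə].

[əˈðoðədməɾə]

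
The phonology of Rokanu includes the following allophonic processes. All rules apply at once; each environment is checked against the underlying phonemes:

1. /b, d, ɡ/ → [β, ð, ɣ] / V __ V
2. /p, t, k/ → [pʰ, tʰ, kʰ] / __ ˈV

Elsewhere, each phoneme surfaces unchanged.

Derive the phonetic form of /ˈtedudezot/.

[ˈtʰeðuðezot]

/t/ meets the environment for rule 2 (immediately before a stressed vowel) → [tʰ].
/d/ — between /e/ and /u/, between two vowels — surfaces as [ð] (rule 1).
/d/ — between /u/ and /e/, between two vowels — surfaces as [ð] (rule 1).
/t/ — word-final; rule 2 does not apply here → [t].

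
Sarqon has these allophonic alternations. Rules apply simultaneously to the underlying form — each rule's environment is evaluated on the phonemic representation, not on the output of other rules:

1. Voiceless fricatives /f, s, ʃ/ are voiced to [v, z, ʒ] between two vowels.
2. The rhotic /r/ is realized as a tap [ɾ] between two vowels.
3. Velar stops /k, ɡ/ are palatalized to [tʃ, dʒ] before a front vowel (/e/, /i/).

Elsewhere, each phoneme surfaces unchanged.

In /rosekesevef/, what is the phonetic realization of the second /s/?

[z]

/s/ (between /e/ and /e/) occurs between two vowels → [z] by rule 1.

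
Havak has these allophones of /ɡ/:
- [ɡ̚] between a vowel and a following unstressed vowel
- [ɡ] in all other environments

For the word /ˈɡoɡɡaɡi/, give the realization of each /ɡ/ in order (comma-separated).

Occurrence 1 (position 1): no conditioning environment matches → elsewhere allophone [ɡ].
Occurrence 2 (position 3): no conditioning environment matches → elsewhere allophone [ɡ].
Occurrence 3 (position 4): no conditioning environment matches → elsewhere allophone [ɡ].
Occurrence 4 (position 6): between a vowel and a following unstressed vowel → [ɡ̚].

[ɡ], [ɡ], [ɡ], [ɡ̚]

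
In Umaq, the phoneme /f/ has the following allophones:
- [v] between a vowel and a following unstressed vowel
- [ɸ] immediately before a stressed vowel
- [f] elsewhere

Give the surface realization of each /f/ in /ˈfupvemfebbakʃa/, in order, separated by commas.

Occurrence 1 (position 1): immediately before a stressed vowel → [ɸ].
Occurrence 2 (position 7): no conditioning environment matches → elsewhere allophone [f].

[ɸ], [f]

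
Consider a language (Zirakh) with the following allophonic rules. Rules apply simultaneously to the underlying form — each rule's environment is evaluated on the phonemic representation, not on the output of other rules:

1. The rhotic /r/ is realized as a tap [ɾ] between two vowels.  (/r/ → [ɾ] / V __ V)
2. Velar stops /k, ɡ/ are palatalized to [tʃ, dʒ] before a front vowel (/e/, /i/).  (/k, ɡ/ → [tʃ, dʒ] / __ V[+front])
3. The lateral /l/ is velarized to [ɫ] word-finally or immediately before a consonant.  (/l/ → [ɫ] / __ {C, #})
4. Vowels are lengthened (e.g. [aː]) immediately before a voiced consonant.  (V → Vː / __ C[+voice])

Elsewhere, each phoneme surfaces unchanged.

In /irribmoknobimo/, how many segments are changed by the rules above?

4

Segments that undergo a rule: /i/ → [iː] (rule 4); /i/ → [iː] (rule 4); /o/ → [oː] (rule 4); /i/ → [iː] (rule 4).
All other segments surface unchanged.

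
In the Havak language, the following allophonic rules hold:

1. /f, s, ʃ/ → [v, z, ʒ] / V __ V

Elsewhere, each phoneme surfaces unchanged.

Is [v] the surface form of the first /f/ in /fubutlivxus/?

/f/ (word-initial) is in the target of rule 1 but the environment (between two vowels) is not met → [f].
The actual realization is [f], not [v].

No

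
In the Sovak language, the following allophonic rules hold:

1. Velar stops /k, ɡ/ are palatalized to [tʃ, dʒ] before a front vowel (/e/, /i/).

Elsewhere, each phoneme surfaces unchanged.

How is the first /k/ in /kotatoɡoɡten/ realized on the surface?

/k/ (word-initial) fails the environment for rule 1, so it stays [k].

[k]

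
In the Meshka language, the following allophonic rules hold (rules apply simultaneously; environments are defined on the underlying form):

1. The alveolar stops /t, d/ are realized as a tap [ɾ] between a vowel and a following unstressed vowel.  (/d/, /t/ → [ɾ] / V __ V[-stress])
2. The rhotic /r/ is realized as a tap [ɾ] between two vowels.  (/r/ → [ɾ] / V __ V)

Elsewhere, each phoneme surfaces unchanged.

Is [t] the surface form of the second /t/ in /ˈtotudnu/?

/t/ — between /o/ and /u/, between a vowel and a following unstressed vowel — surfaces as [ɾ] (rule 1).
The actual realization is [ɾ], not [t].

No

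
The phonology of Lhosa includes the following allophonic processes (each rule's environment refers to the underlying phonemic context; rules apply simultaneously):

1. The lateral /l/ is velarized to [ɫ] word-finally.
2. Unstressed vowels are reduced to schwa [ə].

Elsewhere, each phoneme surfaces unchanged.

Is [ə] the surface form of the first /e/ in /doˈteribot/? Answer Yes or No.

No

/e/ — between /t/ and /r/; rule 2 does not apply here → [e].
The actual realization is [e], not [ə].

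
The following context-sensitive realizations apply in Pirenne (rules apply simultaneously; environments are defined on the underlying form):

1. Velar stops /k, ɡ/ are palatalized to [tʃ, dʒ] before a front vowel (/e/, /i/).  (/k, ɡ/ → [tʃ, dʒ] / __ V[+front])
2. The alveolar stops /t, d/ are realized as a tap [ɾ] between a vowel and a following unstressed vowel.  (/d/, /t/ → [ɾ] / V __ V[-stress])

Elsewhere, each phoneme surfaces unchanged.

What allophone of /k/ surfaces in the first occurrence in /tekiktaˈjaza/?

[tʃ]

/k/ (between /e/ and /i/): before a front vowel, so rule 1 applies → [tʃ].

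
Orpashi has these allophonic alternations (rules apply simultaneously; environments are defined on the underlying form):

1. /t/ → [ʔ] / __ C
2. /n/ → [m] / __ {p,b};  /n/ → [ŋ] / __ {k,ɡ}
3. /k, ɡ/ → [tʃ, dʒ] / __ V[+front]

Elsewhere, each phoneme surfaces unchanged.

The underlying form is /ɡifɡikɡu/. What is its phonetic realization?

/ɡ/ (word-initial): before a front vowel, so rule 3 applies → [dʒ].
/i/ (between /ɡ/ and /f/): no rule targets it → [i].
/f/ (between /i/ and /ɡ/) is unaffected → [f].
/ɡ/ (between /f/ and /i/): before a front vowel, so rule 3 applies → [dʒ].
/i/ — not in any rule's target class → [i].
/k/ (between /i/ and /ɡ/) fails the environment for rule 3, so it stays [k].
/ɡ/ — between /k/ and /u/; rule 3 does not apply here → [ɡ].
/u/ — not in any rule's target class → [u].

[dʒifdʒikɡu]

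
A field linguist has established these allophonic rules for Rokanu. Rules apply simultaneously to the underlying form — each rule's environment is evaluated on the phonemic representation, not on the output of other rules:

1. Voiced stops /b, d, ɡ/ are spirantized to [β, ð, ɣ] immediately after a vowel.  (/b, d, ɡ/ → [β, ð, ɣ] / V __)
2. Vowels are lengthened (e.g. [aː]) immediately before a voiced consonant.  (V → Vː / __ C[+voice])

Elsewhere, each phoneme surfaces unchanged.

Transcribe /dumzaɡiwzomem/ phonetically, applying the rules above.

[duːmzaːɣiːwzoːmeːm]

/d/ — word-initial; rule 1 does not apply here → [d].
/u/ — between /d/ and /m/, before a voiced consonant — surfaces as [uː] (rule 2).
/m/ (between /u/ and /z/): no rule targets it → [m].
/z/ stays [z].
Rule 2 applies to /a/ (between /z/ and /ɡ/: before a voiced consonant) → [aː].
/ɡ/ — between /a/ and /i/, immediately after a vowel — surfaces as [ɣ] (rule 1).
/i/ (between /ɡ/ and /w/) occurs before a voiced consonant → [iː] by rule 2.
/w/ — not in any rule's target class → [w].
/z/ stays [z].
/o/ (between /z/ and /m/) occurs before a voiced consonant → [oː] by rule 2.
/m/ (between /o/ and /e/): no rule targets it → [m].
/e/ meets the environment for rule 2 (before a voiced consonant) → [eː].
/m/ stays [m].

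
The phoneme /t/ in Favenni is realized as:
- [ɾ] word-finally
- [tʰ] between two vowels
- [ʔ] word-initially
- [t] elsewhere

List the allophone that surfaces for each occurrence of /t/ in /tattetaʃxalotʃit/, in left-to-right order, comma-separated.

Occurrence 1 (position 1): word-initially → [ʔ].
Occurrence 2 (position 3): no conditioning environment matches → elsewhere allophone [t].
Occurrence 3 (position 4): no conditioning environment matches → elsewhere allophone [t].
Occurrence 4 (position 6): between two vowels → [tʰ].
Occurrence 5 (position 13): no conditioning environment matches → elsewhere allophone [t].
Occurrence 6 (position 16): word-finally → [ɾ].

[ʔ], [t], [t], [tʰ], [t], [ɾ]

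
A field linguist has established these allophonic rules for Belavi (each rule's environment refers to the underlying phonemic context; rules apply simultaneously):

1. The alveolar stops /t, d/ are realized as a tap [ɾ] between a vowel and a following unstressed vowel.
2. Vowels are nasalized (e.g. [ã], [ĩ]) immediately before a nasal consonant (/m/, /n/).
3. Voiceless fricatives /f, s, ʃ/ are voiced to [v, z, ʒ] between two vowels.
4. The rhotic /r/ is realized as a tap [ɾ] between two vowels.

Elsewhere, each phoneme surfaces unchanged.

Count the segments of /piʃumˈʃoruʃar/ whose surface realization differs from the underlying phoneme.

Segments that undergo a rule: /ʃ/ → [ʒ] (rule 3); /u/ → [ũ] (rule 2); /r/ → [ɾ] (rule 4); /ʃ/ → [ʒ] (rule 3).
All other segments surface unchanged.

4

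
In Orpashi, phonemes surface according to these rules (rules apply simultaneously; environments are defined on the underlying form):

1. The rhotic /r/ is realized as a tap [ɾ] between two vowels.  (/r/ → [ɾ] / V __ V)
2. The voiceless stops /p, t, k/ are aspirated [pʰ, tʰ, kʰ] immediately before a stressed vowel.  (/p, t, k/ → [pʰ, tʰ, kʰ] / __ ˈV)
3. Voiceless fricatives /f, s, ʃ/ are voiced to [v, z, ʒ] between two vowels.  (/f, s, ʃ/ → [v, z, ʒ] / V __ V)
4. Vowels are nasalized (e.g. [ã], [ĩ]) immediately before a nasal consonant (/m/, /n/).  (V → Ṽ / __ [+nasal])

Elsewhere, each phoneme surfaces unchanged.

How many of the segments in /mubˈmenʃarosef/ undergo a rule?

Segments that undergo a rule: /e/ → [ẽ] (rule 4); /r/ → [ɾ] (rule 1); /s/ → [z] (rule 3).
All other segments surface unchanged.

3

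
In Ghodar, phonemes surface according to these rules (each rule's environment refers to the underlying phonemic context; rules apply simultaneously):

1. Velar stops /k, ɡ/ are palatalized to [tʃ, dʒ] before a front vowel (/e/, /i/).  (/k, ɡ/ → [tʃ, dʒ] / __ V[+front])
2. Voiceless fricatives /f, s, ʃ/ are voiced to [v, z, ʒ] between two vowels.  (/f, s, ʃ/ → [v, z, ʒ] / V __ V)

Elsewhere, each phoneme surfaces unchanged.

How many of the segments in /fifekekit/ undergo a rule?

Segments that undergo a rule: /f/ → [v] (rule 2); /k/ → [tʃ] (rule 1); /k/ → [tʃ] (rule 1).
All other segments surface unchanged.

3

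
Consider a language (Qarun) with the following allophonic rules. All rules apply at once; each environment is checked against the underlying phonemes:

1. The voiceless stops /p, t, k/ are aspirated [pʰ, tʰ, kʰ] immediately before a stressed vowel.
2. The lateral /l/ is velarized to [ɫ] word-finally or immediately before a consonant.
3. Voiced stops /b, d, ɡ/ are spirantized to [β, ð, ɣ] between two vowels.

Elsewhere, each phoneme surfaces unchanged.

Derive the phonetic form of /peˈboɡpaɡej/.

[peˈβoɡpaɣej]

/p/ (word-initial): rule 1 targets it, but not immediately before a stressed vowel → unchanged [p].
/e/ (between /p/ and /b/) is unaffected → [e].
Rule 3 applies to /b/ (between /e/ and /o/: between two vowels) → [β].
/o/ — not in any rule's target class → [o].
/ɡ/ (between /o/ and /p/) fails the environment for rule 3, so it stays [ɡ].
/p/ — between /ɡ/ and /a/; rule 1 does not apply here → [p].
/a/ stays [a].
/ɡ/ (between /a/ and /e/) occurs between two vowels → [ɣ] by rule 3.
/e/ stays [e].
/j/ stays [j].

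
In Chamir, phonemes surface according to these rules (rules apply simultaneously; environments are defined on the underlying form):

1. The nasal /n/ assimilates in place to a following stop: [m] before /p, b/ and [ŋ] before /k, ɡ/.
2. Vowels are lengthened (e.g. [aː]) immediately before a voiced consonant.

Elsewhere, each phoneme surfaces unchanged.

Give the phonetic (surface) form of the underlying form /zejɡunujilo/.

/z/ (word-initial) is unaffected → [z].
/e/ (between /z/ and /j/) occurs before a voiced consonant → [eː] by rule 2.
/j/ — not in any rule's target class → [j].
/ɡ/ stays [ɡ].
Rule 2 applies to /u/ (between /ɡ/ and /n/: before a voiced consonant) → [uː].
/n/ (between /u/ and /u/) is in the target of rule 1 but the environment (before a labial or velar stop) is not met → [n].
/u/ (between /n/ and /j/) occurs before a voiced consonant → [uː] by rule 2.
/j/ — not in any rule's target class → [j].
/i/ (between /j/ and /l/) occurs before a voiced consonant → [iː] by rule 2.
/l/ stays [l].
/o/ (word-final): rule 2 targets it, but not before a voiced consonant → unchanged [o].

[zeːjɡuːnuːjiːlo]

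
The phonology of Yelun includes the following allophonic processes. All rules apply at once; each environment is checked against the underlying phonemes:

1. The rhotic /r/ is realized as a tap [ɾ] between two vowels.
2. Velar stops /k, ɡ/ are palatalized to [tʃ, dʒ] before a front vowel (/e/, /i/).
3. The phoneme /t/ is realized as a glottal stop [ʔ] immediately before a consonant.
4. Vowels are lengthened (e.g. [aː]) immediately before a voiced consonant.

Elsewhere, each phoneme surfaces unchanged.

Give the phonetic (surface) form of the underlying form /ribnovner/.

/r/ — word-initial; rule 1 does not apply here → [r].
/i/ (between /r/ and /b/): before a voiced consonant, so rule 4 applies → [iː].
/o/ meets the environment for rule 4 (before a voiced consonant) → [oː].
/e/ (between /n/ and /r/) occurs before a voiced consonant → [eː] by rule 4.
/r/ (word-final) is in the target of rule 1 but the environment (between two vowels) is not met → [r].

[riːbnoːvneːr]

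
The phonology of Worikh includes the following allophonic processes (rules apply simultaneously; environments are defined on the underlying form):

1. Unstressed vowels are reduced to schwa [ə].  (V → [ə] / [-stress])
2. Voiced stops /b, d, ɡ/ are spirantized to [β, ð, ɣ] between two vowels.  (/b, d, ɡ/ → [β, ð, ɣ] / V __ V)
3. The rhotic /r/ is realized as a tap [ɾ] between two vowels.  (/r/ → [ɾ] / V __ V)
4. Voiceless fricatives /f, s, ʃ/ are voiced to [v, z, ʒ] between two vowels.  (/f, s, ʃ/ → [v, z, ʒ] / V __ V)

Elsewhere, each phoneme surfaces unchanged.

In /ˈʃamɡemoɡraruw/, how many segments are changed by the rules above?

5

Segments that undergo a rule: /e/ → [ə] (rule 1); /o/ → [ə] (rule 1); /a/ → [ə] (rule 1); /r/ → [ɾ] (rule 3); /u/ → [ə] (rule 1).
All other segments surface unchanged.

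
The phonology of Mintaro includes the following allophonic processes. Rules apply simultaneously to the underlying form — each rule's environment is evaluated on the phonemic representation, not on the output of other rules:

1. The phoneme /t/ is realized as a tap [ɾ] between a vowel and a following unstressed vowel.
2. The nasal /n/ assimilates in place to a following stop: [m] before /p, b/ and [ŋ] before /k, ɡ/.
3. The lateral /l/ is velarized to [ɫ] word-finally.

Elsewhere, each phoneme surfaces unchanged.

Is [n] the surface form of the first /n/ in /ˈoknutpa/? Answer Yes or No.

Yes

/n/ (between /k/ and /u/): rule 2 targets it, but not before a labial or velar stop → unchanged [n].
The actual realization is [n], which matches [n].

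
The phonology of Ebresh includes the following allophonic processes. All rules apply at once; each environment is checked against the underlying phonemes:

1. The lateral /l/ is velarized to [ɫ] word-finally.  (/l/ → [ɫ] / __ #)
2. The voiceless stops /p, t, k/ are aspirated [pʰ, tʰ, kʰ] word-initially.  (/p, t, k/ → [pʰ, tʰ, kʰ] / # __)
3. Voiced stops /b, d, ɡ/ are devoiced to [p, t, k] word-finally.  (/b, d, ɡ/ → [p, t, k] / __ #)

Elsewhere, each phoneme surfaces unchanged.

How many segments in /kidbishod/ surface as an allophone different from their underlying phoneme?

2

Segments that undergo a rule: /k/ → [kʰ] (rule 2); /d/ → [t] (rule 3).
All other segments surface unchanged.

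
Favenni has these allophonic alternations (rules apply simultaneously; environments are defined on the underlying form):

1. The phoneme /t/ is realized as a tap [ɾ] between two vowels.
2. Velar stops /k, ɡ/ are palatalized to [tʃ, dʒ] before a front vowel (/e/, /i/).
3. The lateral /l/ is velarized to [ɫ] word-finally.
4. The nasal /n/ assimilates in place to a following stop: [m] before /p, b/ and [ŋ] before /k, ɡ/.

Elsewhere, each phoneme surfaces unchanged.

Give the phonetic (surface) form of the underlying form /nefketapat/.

[neftʃeɾapat]

/n/ (word-initial) is in the target of rule 4 but the environment (before a labial or velar stop) is not met → [n].
/k/ (between /f/ and /e/): before a front vowel, so rule 2 applies → [tʃ].
/t/ (between /e/ and /a/): between two vowels, so rule 1 applies → [ɾ].
/t/ (word-final) is in the target of rule 1 but the environment (between two vowels) is not met → [t].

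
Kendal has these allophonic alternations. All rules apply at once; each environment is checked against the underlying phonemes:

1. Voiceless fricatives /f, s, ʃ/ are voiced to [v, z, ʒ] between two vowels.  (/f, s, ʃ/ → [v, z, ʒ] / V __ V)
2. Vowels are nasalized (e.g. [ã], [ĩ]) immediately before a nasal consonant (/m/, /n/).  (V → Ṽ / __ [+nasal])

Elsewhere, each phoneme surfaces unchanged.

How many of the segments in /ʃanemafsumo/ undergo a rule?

Segments that undergo a rule: /a/ → [ã] (rule 2); /e/ → [ẽ] (rule 2); /u/ → [ũ] (rule 2).
All other segments surface unchanged.

3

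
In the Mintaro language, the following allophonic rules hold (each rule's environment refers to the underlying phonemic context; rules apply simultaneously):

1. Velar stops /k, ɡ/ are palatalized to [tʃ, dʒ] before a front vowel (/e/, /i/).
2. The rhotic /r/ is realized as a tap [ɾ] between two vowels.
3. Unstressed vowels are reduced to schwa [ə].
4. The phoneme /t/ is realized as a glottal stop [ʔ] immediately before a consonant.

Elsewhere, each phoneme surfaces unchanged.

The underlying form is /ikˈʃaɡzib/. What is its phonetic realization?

[əkˈʃaɡzəb]

/i/ (word-initial) occurs in an unstressed syllable → [ə] by rule 3.
/k/ (between /i/ and /ʃ/) is in the target of rule 1 but the environment (before a front vowel) is not met → [k].
/ʃ/ (between /k/ and /a/): no rule targets it → [ʃ].
/a/ (between /ʃ/ and /ɡ/) fails the environment for rule 3, so it stays [a].
/ɡ/ (between /a/ and /z/) is in the target of rule 1 but the environment (before a front vowel) is not met → [ɡ].
/z/ (between /ɡ/ and /i/) is unaffected → [z].
/i/ (between /z/ and /b/) occurs in an unstressed syllable → [ə] by rule 3.
/b/ (word-final) is unaffected → [b].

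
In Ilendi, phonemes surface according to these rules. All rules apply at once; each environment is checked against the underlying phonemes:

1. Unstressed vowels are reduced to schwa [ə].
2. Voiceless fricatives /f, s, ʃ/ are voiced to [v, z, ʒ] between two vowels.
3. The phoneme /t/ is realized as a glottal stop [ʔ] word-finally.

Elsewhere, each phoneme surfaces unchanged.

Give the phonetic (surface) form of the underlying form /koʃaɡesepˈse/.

/o/ — between /k/ and /ʃ/, in an unstressed syllable — surfaces as [ə] (rule 1).
Rule 2 applies to /ʃ/ (between /o/ and /a/: between two vowels) → [ʒ].
Rule 1 applies to /a/ (between /ʃ/ and /ɡ/: in an unstressed syllable) → [ə].
/e/ (between /ɡ/ and /s/) occurs in an unstressed syllable → [ə] by rule 1.
/s/ meets the environment for rule 2 (between two vowels) → [z].
Rule 1 applies to /e/ (between /s/ and /p/: in an unstressed syllable) → [ə].
/s/ — between /p/ and /e/; rule 2 does not apply here → [s].
/e/ (word-final) is in the target of rule 1 but the environment (in an unstressed syllable) is not met → [e].

[kəʒəɡəzəpˈse]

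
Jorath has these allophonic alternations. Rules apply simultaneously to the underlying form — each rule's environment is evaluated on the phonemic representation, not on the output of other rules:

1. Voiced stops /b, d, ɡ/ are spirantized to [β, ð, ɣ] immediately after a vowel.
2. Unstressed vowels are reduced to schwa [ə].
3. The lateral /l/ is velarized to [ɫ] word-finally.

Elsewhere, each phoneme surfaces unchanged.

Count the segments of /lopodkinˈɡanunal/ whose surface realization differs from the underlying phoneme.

Segments that undergo a rule: /o/ → [ə] (rule 2); /o/ → [ə] (rule 2); /d/ → [ð] (rule 1); /i/ → [ə] (rule 2); /u/ → [ə] (rule 2); /a/ → [ə] (rule 2); /l/ → [ɫ] (rule 3).
All other segments surface unchanged.

7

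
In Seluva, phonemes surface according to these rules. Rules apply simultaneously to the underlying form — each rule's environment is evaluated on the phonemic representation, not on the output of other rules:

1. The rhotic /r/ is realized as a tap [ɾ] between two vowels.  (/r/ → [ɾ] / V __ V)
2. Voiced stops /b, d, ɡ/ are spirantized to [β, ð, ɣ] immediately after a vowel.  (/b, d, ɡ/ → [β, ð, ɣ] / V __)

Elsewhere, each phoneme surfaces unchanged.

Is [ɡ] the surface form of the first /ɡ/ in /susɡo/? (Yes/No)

Yes

/ɡ/ — between /s/ and /o/; rule 2 does not apply here → [ɡ].
The actual realization is [ɡ], which matches [ɡ].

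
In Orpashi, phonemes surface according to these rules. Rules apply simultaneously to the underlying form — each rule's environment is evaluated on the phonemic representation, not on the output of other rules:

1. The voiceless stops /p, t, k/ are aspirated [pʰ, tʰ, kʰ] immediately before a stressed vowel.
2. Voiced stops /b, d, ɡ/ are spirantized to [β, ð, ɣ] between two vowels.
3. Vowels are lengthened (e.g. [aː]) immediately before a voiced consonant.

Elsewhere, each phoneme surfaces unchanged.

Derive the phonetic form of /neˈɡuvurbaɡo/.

[neːˈɣuːvuːrbaːɣo]

/n/ (word-initial) is unaffected → [n].
/e/ (between /n/ and /ɡ/) occurs before a voiced consonant → [eː] by rule 3.
/ɡ/ — between /e/ and /u/, between two vowels — surfaces as [ɣ] (rule 2).
Rule 3 applies to /u/ (between /ɡ/ and /v/: before a voiced consonant) → [uː].
/v/ stays [v].
/u/ (between /v/ and /r/): before a voiced consonant, so rule 3 applies → [uː].
/r/ stays [r].
/b/ — between /r/ and /a/; rule 2 does not apply here → [b].
/a/ — between /b/ and /ɡ/, before a voiced consonant — surfaces as [aː] (rule 3).
/ɡ/ — between /a/ and /o/, between two vowels — surfaces as [ɣ] (rule 2).
/o/ (word-final) is in the target of rule 3 but the environment (before a voiced consonant) is not met → [o].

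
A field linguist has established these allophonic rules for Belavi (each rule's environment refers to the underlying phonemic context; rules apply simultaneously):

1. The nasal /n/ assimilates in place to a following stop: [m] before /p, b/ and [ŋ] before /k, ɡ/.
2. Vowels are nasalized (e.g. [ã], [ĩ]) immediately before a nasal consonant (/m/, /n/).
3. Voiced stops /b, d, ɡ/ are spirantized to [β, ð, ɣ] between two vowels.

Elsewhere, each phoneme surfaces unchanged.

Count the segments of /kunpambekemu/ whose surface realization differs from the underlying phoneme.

Segments that undergo a rule: /u/ → [ũ] (rule 2); /n/ → [m] (rule 1); /a/ → [ã] (rule 2); /e/ → [ẽ] (rule 2).
All other segments surface unchanged.

4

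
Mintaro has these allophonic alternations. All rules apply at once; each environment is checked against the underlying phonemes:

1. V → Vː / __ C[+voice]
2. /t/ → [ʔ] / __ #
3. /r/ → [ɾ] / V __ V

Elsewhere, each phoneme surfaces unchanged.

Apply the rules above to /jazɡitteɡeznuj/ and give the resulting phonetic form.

[jaːzɡitteːɡeːznuːj]

/j/ — not in any rule's target class → [j].
/a/ meets the environment for rule 1 (before a voiced consonant) → [aː].
/z/ (between /a/ and /ɡ/): no rule targets it → [z].
/ɡ/ (between /z/ and /i/) is unaffected → [ɡ].
/i/ (between /ɡ/ and /t/): rule 1 targets it, but not before a voiced consonant → unchanged [i].
/t/ — between /i/ and /t/; rule 2 does not apply here → [t].
/t/ (between /t/ and /e/): rule 2 targets it, but not word-finally → unchanged [t].
/e/ meets the environment for rule 1 (before a voiced consonant) → [eː].
/ɡ/ (between /e/ and /e/): no rule targets it → [ɡ].
/e/ — between /ɡ/ and /z/, before a voiced consonant — surfaces as [eː] (rule 1).
/z/ (between /e/ and /n/) is unaffected → [z].
/n/ — not in any rule's target class → [n].
/u/ meets the environment for rule 1 (before a voiced consonant) → [uː].
/j/ (word-final) is unaffected → [j].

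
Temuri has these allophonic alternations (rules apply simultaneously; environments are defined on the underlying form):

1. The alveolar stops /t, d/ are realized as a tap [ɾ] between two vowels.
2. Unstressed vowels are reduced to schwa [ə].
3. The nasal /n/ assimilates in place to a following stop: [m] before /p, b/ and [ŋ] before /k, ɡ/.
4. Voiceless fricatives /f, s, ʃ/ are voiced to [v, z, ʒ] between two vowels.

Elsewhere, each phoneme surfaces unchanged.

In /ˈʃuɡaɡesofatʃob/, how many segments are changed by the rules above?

7

Segments that undergo a rule: /a/ → [ə] (rule 2); /e/ → [ə] (rule 2); /s/ → [z] (rule 4); /o/ → [ə] (rule 2); /f/ → [v] (rule 4); /a/ → [ə] (rule 2); /o/ → [ə] (rule 2).
All other segments surface unchanged.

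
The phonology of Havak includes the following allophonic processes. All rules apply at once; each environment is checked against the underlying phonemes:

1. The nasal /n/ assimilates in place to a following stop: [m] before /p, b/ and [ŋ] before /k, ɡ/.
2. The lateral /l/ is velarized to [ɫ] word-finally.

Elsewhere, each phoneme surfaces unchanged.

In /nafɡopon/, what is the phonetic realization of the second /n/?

[n]

/n/ (word-final) is in the target of rule 1 but the environment (before a labial or velar stop) is not met → [n].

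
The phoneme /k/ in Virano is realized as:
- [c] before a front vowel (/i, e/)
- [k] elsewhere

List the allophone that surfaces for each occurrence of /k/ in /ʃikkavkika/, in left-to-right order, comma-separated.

[k], [k], [c], [k]

Occurrence 1 (position 3): no conditioning environment matches → elsewhere allophone [k].
Occurrence 2 (position 4): no conditioning environment matches → elsewhere allophone [k].
Occurrence 3 (position 7): before a front vowel → [c].
Occurrence 4 (position 9): no conditioning environment matches → elsewhere allophone [k].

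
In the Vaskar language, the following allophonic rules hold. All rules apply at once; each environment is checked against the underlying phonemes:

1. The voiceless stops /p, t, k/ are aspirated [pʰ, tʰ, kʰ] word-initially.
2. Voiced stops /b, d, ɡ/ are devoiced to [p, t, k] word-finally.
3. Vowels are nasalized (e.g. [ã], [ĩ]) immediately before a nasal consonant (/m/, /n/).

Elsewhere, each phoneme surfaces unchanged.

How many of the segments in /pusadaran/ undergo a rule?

2

Segments that undergo a rule: /p/ → [pʰ] (rule 1); /a/ → [ã] (rule 3).
All other segments surface unchanged.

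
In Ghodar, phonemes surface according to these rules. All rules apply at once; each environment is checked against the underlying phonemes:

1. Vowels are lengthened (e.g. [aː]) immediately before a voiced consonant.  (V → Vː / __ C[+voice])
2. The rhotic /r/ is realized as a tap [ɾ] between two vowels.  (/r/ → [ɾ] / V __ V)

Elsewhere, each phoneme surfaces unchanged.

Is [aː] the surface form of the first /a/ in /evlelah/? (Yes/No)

/a/ — between /l/ and /h/; rule 1 does not apply here → [a].
The actual realization is [a], not [aː].

No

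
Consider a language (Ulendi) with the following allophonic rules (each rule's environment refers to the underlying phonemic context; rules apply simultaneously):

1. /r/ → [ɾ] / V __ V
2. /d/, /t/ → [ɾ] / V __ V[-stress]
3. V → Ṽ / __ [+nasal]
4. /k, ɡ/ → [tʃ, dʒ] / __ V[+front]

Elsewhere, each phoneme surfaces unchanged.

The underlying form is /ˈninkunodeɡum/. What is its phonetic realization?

/n/ stays [n].
/i/ meets the environment for rule 3 (before a nasal consonant) → [ĩ].
/n/ — not in any rule's target class → [n].
/k/ (between /n/ and /u/) is in the target of rule 4 but the environment (before a front vowel) is not met → [k].
Rule 3 applies to /u/ (between /k/ and /n/: before a nasal consonant) → [ũ].
/n/ (between /u/ and /o/): no rule targets it → [n].
/o/ (between /n/ and /d/) is in the target of rule 3 but the environment (before a nasal consonant) is not met → [o].
Rule 2 applies to /d/ (between /o/ and /e/: between a vowel and a following unstressed vowel) → [ɾ].
/e/ (between /d/ and /ɡ/): rule 3 targets it, but not before a nasal consonant → unchanged [e].
/ɡ/ (between /e/ and /u/) fails the environment for rule 4, so it stays [ɡ].
/u/ — between /ɡ/ and /m/, before a nasal consonant — surfaces as [ũ] (rule 3).
/m/ — not in any rule's target class → [m].

[ˈnĩnkũnoɾeɡũm]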